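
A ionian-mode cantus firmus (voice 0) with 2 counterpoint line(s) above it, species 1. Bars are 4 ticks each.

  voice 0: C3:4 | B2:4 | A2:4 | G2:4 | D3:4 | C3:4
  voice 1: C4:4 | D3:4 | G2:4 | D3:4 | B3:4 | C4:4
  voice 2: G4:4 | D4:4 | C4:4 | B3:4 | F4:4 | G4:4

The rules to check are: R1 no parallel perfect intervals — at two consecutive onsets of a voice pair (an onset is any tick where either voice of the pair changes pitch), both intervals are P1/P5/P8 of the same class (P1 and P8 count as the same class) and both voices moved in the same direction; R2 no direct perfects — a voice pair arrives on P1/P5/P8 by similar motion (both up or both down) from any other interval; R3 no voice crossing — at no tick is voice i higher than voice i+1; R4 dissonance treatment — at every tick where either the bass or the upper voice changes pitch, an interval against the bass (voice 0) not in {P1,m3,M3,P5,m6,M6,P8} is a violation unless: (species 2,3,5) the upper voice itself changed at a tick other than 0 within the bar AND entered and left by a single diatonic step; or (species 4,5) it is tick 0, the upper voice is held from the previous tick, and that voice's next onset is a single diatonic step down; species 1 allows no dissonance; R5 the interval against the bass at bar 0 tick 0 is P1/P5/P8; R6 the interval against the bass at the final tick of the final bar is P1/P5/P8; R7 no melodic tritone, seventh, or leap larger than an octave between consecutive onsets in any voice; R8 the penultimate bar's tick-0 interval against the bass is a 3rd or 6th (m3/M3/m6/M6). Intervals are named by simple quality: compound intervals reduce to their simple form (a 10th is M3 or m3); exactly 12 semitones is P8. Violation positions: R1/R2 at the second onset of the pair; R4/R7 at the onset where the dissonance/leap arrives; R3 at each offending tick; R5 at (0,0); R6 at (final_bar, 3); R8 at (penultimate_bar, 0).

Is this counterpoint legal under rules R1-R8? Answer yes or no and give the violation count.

No (9 violations)

bar 0: v0=C3 v1=C4 v2=G4 (P5)
bar 1: v0=B2 v1=D3 v2=D4 (m3)
bar 2: v0=A2 v1=G2 v2=C4 (m3)
bar 3: v0=G2 v1=D3 v2=B3 (M3)
bar 4: v0=D3 v1=B3 v2=F4 (m3)
bar 5: v0=C3 v1=C4 v2=G4 (P5)
  R2 @ bar1.0: C4/G4 P5 -> D3/D4 P8 similar
  R7 @ bar1.0: C4->D3 leap 10st
  R3 @ bar2.0: A2 above G2
  R4 @ bar2.0: A2/G2 M2 untreated
  R3 @ bar2.1: A2 above G2
  R3 @ bar2.2: A2 above G2
  R3 @ bar2.3: A2 above G2
  R7 @ bar4.0: B3->F4 leap 6st
  R2 @ bar5.0: B3/F4 TT -> C4/G4 P5 similar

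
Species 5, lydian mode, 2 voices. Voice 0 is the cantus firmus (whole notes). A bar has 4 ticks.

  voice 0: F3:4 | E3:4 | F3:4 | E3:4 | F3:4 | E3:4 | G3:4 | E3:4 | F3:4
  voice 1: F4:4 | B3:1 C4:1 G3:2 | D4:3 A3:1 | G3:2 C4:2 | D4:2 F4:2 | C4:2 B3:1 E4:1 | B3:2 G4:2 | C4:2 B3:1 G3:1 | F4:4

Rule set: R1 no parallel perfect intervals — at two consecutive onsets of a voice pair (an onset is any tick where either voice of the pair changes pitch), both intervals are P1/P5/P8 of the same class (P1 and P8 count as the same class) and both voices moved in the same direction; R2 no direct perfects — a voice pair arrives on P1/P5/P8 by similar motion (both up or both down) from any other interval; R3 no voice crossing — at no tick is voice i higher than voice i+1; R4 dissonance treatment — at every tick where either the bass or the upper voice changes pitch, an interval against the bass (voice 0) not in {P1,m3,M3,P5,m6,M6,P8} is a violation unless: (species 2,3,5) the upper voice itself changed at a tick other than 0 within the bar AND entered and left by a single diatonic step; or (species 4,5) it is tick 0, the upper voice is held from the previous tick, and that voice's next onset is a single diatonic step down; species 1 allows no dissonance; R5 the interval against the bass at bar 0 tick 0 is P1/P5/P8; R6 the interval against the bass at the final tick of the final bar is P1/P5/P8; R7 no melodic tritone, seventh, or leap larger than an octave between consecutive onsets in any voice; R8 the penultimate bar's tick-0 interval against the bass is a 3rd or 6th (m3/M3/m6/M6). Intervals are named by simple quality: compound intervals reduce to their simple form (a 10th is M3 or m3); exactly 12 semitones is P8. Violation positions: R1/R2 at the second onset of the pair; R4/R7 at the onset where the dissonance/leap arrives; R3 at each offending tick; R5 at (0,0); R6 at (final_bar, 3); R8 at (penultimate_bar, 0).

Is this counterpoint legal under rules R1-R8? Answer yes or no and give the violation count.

No (4 violations)

bar 0: v0=F3 v1=F4 (P8)
bar 1: v0=E3 v1=B3 (P5)
bar 2: v0=F3 v1=D4 (M6)
bar 3: v0=E3 v1=G3 (m3)
bar 4: v0=F3 v1=D4 (M6)
bar 5: v0=E3 v1=C4 (m6)
bar 6: v0=G3 v1=B3 (M3)
bar 7: v0=E3 v1=C4 (m6)
bar 8: v0=F3 v1=F4 (P8)
  R2 @ bar1.0: F3/F4 P8 -> E3/B3 P5 similar
  R7 @ bar1.0: F4->B3 leap 6st
  R2 @ bar8.0: E3/G3 m3 -> F3/F4 P8 similar
  R7 @ bar8.0: G3->F4 leap 10st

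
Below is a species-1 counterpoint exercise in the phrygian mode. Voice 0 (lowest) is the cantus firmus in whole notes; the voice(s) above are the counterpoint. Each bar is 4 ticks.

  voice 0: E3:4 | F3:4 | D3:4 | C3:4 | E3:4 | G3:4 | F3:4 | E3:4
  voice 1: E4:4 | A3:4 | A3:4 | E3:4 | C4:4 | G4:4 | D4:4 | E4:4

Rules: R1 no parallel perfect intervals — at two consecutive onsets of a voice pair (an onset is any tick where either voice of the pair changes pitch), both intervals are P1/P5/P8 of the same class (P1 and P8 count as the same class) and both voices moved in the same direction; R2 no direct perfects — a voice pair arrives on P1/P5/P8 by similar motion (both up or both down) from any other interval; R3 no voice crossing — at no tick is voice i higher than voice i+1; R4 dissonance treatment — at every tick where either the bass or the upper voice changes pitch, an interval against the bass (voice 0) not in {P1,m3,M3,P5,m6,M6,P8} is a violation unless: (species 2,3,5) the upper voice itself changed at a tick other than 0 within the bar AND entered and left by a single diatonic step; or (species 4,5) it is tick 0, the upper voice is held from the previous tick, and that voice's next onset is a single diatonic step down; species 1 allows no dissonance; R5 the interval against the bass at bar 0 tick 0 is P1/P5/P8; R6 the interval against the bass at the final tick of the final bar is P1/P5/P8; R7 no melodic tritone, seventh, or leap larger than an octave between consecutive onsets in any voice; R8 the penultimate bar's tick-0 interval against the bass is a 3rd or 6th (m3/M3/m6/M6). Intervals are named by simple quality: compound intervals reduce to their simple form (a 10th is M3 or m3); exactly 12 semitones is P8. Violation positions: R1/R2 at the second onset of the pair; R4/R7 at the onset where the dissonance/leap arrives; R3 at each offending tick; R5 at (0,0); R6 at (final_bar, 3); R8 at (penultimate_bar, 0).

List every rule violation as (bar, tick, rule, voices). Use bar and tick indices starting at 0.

bar 0: v0=E3 v1=E4 downbeat P8
bar 1: v0=F3 v1=A3 downbeat M3
bar 2: v0=D3 v1=A3 downbeat P5
bar 3: v0=C3 v1=E3 downbeat M3
bar 4: v0=E3 v1=C4 downbeat m6
bar 5: v0=G3 v1=G4 downbeat P8
bar 6: v0=F3 v1=D4 downbeat M6
bar 7: v0=E3 v1=E4 downbeat P8
  -> R2 @ bar 5 tick 0 v(0, 1): E3/C4 m6 -> G3/G4 P8 similar

(5, 0, R2, (0, 1))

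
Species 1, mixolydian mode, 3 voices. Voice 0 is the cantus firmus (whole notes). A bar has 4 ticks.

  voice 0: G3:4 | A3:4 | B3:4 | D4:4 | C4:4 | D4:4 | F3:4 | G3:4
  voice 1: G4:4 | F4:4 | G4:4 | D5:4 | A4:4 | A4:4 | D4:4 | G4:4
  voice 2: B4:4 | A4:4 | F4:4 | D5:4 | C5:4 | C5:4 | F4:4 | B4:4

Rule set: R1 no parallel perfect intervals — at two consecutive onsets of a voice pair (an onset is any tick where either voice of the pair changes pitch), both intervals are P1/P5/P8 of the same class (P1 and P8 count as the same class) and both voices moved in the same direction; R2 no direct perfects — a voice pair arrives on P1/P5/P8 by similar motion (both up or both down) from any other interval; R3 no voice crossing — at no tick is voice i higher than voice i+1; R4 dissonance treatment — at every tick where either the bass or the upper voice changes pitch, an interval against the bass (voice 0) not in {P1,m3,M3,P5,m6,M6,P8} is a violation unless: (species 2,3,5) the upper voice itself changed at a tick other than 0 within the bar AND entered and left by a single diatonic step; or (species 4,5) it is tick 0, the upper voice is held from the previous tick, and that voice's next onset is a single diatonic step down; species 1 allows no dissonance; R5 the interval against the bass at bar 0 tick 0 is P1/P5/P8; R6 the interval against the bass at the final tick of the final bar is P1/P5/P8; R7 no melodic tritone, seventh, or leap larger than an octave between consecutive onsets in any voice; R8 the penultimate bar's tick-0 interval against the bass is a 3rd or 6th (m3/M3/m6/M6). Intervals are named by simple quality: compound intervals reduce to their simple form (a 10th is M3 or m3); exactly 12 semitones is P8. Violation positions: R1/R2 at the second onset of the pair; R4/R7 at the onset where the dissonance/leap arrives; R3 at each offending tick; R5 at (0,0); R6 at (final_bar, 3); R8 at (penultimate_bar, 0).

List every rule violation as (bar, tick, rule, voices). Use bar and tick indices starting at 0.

(0, 0, R5, (0, 2))
(2, 0, R3, (1, 2))
(2, 0, R4, (0, 2))
(2, 1, R3, (1, 2))
(2, 2, R3, (1, 2))
(2, 3, R3, (1, 2))
(3, 0, R2, (0, 1))
(3, 0, R2, (0, 2))
(3, 0, R2, (1, 2))
(4, 0, R1, (0, 2))
(5, 0, R4, (0, 2))
(6, 0, R2, (0, 2))
(6, 0, R8, (0, 2))
(7, 0, R2, (0, 1))
(7, 0, R7, (2,))
(7, 3, R6, (0, 2))

bar 0: v0=G3 v1=G4 v2=B4 downbeat M3
bar 1: v0=A3 v1=F4 v2=A4 downbeat P8
bar 2: v0=B3 v1=G4 v2=F4 downbeat TT
bar 3: v0=D4 v1=D5 v2=D5 downbeat P8
bar 4: v0=C4 v1=A4 v2=C5 downbeat P8
bar 5: v0=D4 v1=A4 v2=C5 downbeat m7
bar 6: v0=F3 v1=D4 v2=F4 downbeat P8
bar 7: v0=G3 v1=G4 v2=B4 downbeat M3
  -> R5 @ bar 0 tick 0 v(0, 2): opens on M3
  -> R3 @ bar 2 tick 0 v(1, 2): G4 above F4
  -> R4 @ bar 2 tick 0 v(0, 2): B3/F4 TT untreated
  -> R3 @ bar 2 tick 1 v(1, 2): G4 above F4
  -> R3 @ bar 2 tick 2 v(1, 2): G4 above F4
  -> R3 @ bar 2 tick 3 v(1, 2): G4 above F4
  -> R2 @ bar 3 tick 0 v(0, 1): B3/G4 m6 -> D4/D5 P8 similar
  -> R2 @ bar 3 tick 0 v(0, 2): B3/F4 TT -> D4/D5 P8 similar
  -> R2 @ bar 3 tick 0 v(1, 2): G4/F4 M2 -> D5/D5 P1 similar
  -> R1 @ bar 4 tick 0 v(0, 2): D4/D5 P8 -> C4/C5 P8 similar
  -> R4 @ bar 5 tick 0 v(0, 2): D4/C5 m7 untreated
  -> R2 @ bar 6 tick 0 v(0, 2): D4/C5 m7 -> F3/F4 P8 similar
  -> R8 @ bar 6 tick 0 v(0, 2): penult P8 not 3rd/6th
  -> R2 @ bar 7 tick 0 v(0, 1): F3/D4 M6 -> G3/G4 P8 similar
  -> R7 @ bar 7 tick 0 v(2,): F4->B4 leap 6st
  -> R6 @ bar 7 tick 3 v(0, 2): closes on M3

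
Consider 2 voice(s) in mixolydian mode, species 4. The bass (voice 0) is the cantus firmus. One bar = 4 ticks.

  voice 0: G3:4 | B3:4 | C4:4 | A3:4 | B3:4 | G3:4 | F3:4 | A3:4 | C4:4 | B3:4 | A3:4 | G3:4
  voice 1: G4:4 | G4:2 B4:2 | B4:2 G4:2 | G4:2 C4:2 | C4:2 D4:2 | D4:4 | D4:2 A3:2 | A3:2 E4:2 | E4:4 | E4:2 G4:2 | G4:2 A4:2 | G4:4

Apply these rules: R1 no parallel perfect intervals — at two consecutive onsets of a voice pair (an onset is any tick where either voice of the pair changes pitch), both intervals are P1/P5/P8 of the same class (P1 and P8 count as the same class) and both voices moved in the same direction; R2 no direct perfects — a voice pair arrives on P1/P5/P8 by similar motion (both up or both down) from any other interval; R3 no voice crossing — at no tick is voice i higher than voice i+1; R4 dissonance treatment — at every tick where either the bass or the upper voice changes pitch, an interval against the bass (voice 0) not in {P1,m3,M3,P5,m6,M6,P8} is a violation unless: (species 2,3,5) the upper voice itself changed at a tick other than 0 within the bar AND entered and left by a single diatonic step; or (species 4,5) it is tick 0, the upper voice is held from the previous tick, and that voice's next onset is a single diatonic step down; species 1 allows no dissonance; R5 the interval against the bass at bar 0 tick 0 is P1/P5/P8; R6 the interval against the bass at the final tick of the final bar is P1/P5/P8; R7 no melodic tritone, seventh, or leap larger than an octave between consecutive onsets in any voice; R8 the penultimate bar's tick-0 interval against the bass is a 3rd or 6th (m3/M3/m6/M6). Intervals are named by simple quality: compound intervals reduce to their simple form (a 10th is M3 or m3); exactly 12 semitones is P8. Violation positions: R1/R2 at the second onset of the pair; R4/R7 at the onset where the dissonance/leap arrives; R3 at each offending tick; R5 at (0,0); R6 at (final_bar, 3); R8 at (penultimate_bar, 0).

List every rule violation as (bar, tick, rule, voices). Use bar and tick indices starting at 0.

bar 0: v0=G3 v1=G4 downbeat P8
bar 1: v0=B3 v1=G4 downbeat m6
bar 2: v0=C4 v1=B4 downbeat M7
bar 3: v0=A3 v1=G4 downbeat m7
bar 4: v0=B3 v1=C4 downbeat m2
bar 5: v0=G3 v1=D4 downbeat P5
bar 6: v0=F3 v1=D4 downbeat M6
bar 7: v0=A3 v1=A3 downbeat P1
bar 8: v0=C4 v1=E4 downbeat M3
bar 9: v0=B3 v1=E4 downbeat P4
bar 10: v0=A3 v1=G4 downbeat m7
bar 11: v0=G3 v1=G4 downbeat P8
  -> R4 @ bar 2 tick 0 v(0, 1): C4/B4 M7 untreated
  -> R4 @ bar 3 tick 0 v(0, 1): A3/G4 m7 untreated
  -> R4 @ bar 4 tick 0 v(0, 1): B3/C4 m2 untreated
  -> R4 @ bar 9 tick 0 v(0, 1): B3/E4 P4 untreated
  -> R4 @ bar 10 tick 0 v(0, 1): A3/G4 m7 untreated
  -> R8 @ bar 10 tick 0 v(0, 1): penult m7 not 3rd/6th
  -> R1 @ bar 11 tick 0 v(0, 1): A3/A4 P8 -> G3/G4 P8 similar

(2, 0, R4, (0, 1))
(3, 0, R4, (0, 1))
(4, 0, R4, (0, 1))
(9, 0, R4, (0, 1))
(10, 0, R4, (0, 1))
(10, 0, R8, (0, 1))
(11, 0, R1, (0, 1))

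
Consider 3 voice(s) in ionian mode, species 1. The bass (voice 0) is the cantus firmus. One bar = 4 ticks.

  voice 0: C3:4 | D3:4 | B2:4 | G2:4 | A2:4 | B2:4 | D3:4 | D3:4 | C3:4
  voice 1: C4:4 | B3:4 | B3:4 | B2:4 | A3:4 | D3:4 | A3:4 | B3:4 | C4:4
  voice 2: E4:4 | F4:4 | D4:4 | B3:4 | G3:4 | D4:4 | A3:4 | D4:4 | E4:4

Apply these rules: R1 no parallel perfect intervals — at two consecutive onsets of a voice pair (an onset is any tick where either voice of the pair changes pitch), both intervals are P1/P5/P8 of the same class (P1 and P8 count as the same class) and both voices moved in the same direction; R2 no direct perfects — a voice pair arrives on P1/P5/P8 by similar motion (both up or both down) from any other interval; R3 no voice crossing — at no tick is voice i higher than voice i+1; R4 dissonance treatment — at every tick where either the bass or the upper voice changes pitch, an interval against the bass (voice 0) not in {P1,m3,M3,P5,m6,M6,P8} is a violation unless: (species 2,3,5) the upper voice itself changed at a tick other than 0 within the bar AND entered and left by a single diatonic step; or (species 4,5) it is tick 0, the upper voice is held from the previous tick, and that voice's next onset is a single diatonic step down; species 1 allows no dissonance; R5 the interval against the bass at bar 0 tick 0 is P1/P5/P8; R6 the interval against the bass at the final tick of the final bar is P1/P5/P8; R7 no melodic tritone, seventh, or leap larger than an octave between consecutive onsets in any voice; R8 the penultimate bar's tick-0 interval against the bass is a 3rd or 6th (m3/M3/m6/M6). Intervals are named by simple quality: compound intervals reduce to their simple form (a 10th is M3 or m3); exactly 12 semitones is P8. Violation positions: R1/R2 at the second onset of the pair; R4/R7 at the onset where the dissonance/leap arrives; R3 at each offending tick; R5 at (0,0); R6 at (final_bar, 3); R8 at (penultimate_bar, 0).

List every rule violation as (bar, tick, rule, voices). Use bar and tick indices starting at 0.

(0, 0, R5, (0, 2))
(3, 0, R2, (1, 2))
(4, 0, R2, (0, 1))
(4, 0, R3, (1, 2))
(4, 0, R4, (0, 2))
(4, 0, R7, (1,))
(4, 1, R3, (1, 2))
(4, 2, R3, (1, 2))
(4, 3, R3, (1, 2))
(6, 0, R2, (0, 1))
(7, 0, R8, (0, 2))
(8, 3, R6, (0, 2))

bar 0: v0=C3 v1=C4 v2=E4 downbeat M3
bar 1: v0=D3 v1=B3 v2=F4 downbeat m3
bar 2: v0=B2 v1=B3 v2=D4 downbeat m3
bar 3: v0=G2 v1=B2 v2=B3 downbeat M3
bar 4: v0=A2 v1=A3 v2=G3 downbeat m7
bar 5: v0=B2 v1=D3 v2=D4 downbeat m3
bar 6: v0=D3 v1=A3 v2=A3 downbeat P5
bar 7: v0=D3 v1=B3 v2=D4 downbeat P8
bar 8: v0=C3 v1=C4 v2=E4 downbeat M3
  -> R5 @ bar 0 tick 0 v(0, 2): opens on M3
  -> R2 @ bar 3 tick 0 v(1, 2): B3/D4 m3 -> B2/B3 P8 similar
  -> R2 @ bar 4 tick 0 v(0, 1): G2/B2 M3 -> A2/A3 P8 similar
  -> R3 @ bar 4 tick 0 v(1, 2): A3 above G3
  -> R4 @ bar 4 tick 0 v(0, 2): A2/G3 m7 untreated
  -> R7 @ bar 4 tick 0 v(1,): B2->A3 leap 10st
  -> R3 @ bar 4 tick 1 v(1, 2): A3 above G3
  -> R3 @ bar 4 tick 2 v(1, 2): A3 above G3
  -> R3 @ bar 4 tick 3 v(1, 2): A3 above G3
  -> R2 @ bar 6 tick 0 v(0, 1): B2/D3 m3 -> D3/A3 P5 similar
  -> R8 @ bar 7 tick 0 v(0, 2): penult P8 not 3rd/6th
  -> R6 @ bar 8 tick 3 v(0, 2): closes on M3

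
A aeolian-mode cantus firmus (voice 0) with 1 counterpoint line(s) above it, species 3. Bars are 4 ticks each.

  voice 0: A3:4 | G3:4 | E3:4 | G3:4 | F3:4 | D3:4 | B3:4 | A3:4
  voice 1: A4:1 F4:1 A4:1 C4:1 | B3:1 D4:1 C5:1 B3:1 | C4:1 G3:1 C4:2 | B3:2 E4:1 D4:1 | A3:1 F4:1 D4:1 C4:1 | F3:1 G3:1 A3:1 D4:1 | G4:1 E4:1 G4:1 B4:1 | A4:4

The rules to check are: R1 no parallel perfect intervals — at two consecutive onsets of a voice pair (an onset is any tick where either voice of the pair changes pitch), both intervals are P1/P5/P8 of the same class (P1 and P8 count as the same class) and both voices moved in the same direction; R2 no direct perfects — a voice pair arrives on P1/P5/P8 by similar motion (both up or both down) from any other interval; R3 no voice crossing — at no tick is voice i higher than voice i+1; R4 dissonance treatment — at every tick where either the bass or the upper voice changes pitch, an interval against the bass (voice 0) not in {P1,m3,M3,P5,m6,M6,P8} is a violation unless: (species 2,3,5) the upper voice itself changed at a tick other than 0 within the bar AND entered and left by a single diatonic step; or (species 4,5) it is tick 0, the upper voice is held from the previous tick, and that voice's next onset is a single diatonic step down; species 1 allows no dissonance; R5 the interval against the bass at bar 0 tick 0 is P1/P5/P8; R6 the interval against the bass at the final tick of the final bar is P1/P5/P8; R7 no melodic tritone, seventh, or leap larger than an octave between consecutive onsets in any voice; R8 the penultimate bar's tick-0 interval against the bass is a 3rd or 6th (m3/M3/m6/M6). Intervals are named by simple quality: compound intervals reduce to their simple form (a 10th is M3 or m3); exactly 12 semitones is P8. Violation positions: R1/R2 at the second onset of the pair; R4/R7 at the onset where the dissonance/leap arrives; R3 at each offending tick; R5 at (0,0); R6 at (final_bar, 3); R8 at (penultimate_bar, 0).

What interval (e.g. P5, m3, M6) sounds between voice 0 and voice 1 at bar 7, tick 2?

voice 0=A3 voice 1=A4 -> P8

P8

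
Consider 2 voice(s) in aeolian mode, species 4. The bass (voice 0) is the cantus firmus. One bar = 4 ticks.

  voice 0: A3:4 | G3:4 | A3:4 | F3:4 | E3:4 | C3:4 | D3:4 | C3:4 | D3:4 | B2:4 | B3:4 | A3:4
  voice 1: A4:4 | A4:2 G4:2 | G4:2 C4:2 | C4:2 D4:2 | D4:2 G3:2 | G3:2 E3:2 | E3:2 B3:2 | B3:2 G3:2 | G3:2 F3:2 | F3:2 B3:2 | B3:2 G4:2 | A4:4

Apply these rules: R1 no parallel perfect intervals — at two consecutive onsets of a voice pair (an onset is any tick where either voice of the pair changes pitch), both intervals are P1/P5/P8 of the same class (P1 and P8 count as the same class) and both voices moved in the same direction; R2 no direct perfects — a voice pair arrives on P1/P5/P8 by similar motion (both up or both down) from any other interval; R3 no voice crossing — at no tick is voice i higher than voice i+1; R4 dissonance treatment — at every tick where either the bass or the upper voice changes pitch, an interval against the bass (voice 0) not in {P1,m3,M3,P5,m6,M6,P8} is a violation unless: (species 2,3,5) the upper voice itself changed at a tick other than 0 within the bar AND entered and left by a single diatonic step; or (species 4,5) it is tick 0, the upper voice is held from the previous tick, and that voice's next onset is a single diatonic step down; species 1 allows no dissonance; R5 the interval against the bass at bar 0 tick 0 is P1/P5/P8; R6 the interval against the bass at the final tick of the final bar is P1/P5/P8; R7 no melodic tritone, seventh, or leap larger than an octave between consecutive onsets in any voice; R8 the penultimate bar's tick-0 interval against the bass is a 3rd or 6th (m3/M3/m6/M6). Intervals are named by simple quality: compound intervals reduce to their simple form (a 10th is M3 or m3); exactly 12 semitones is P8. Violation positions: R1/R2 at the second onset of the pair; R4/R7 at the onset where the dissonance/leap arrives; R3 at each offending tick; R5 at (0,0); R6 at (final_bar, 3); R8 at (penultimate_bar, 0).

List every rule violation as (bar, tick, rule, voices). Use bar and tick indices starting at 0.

(2, 0, R4, (0, 1))
(4, 0, R4, (0, 1))
(6, 0, R4, (0, 1))
(7, 0, R4, (0, 1))
(9, 0, R4, (0, 1))
(9, 2, R7, (1,))
(10, 0, R8, (0, 1))

bar 0: v0=A3 v1=A4 downbeat P8
bar 1: v0=G3 v1=A4 downbeat M2
bar 2: v0=A3 v1=G4 downbeat m7
bar 3: v0=F3 v1=C4 downbeat P5
bar 4: v0=E3 v1=D4 downbeat m7
bar 5: v0=C3 v1=G3 downbeat P5
bar 6: v0=D3 v1=E3 downbeat M2
bar 7: v0=C3 v1=B3 downbeat M7
bar 8: v0=D3 v1=G3 downbeat P4
bar 9: v0=B2 v1=F3 downbeat TT
bar 10: v0=B3 v1=B3 downbeat P1
bar 11: v0=A3 v1=A4 downbeat P8
  -> R4 @ bar 2 tick 0 v(0, 1): A3/G4 m7 untreated
  -> R4 @ bar 4 tick 0 v(0, 1): E3/D4 m7 untreated
  -> R4 @ bar 6 tick 0 v(0, 1): D3/E3 M2 untreated
  -> R4 @ bar 7 tick 0 v(0, 1): C3/B3 M7 untreated
  -> R4 @ bar 9 tick 0 v(0, 1): B2/F3 TT untreated
  -> R7 @ bar 9 tick 2 v(1,): F3->B3 leap 6st
  -> R8 @ bar 10 tick 0 v(0, 1): penult P1 not 3rd/6th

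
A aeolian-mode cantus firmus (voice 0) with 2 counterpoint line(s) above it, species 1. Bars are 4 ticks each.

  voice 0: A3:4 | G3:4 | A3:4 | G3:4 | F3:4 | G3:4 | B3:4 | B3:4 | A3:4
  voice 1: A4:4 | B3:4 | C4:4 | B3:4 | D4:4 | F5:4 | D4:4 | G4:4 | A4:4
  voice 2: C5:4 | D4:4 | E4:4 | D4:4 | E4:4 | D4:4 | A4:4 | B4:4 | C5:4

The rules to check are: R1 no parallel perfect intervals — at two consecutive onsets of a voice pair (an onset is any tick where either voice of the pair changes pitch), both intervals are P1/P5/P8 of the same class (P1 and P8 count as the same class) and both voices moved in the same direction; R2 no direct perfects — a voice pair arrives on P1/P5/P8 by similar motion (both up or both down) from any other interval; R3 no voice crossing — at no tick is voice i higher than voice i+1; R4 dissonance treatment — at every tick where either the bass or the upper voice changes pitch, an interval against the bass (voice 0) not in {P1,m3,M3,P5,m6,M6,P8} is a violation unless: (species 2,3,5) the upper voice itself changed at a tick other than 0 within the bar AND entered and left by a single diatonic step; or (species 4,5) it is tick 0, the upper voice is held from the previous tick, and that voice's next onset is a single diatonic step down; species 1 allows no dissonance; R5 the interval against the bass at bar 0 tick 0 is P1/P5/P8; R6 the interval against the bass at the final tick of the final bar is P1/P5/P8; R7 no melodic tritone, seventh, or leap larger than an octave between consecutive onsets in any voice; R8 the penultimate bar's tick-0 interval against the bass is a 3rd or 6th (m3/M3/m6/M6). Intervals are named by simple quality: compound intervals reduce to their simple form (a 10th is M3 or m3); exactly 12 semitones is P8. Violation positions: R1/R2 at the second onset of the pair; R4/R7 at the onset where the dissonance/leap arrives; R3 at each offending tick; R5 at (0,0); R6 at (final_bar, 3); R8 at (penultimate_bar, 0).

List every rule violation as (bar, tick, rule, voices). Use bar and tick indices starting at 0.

(0, 0, R5, (0, 2))
(1, 0, R2, (0, 2))
(1, 0, R7, (1,))
(1, 0, R7, (2,))
(2, 0, R1, (0, 2))
(3, 0, R1, (0, 2))
(4, 0, R4, (0, 2))
(5, 0, R3, (1, 2))
(5, 0, R4, (0, 1))
(5, 0, R7, (1,))
(5, 1, R3, (1, 2))
(5, 2, R3, (1, 2))
(5, 3, R3, (1, 2))
(6, 0, R4, (0, 2))
(6, 0, R7, (1,))
(7, 0, R8, (0, 2))
(8, 3, R6, (0, 2))

bar 0: v0=A3 v1=A4 v2=C5 downbeat m3
bar 1: v0=G3 v1=B3 v2=D4 downbeat P5
bar 2: v0=A3 v1=C4 v2=E4 downbeat P5
bar 3: v0=G3 v1=B3 v2=D4 downbeat P5
bar 4: v0=F3 v1=D4 v2=E4 downbeat M7
bar 5: v0=G3 v1=F5 v2=D4 downbeat P5
bar 6: v0=B3 v1=D4 v2=A4 downbeat m7
bar 7: v0=B3 v1=G4 v2=B4 downbeat P8
bar 8: v0=A3 v1=A4 v2=C5 downbeat m3
  -> R5 @ bar 0 tick 0 v(0, 2): opens on m3
  -> R2 @ bar 1 tick 0 v(0, 2): A3/C5 m3 -> G3/D4 P5 similar
  -> R7 @ bar 1 tick 0 v(1,): A4->B3 leap 10st
  -> R7 @ bar 1 tick 0 v(2,): C5->D4 leap 10st
  -> R1 @ bar 2 tick 0 v(0, 2): G3/D4 P5 -> A3/E4 P5 similar
  -> R1 @ bar 3 tick 0 v(0, 2): A3/E4 P5 -> G3/D4 P5 similar
  -> R4 @ bar 4 tick 0 v(0, 2): F3/E4 M7 untreated
  -> R3 @ bar 5 tick 0 v(1, 2): F5 above D4
  -> R4 @ bar 5 tick 0 v(0, 1): G3/F5 m7 untreated
  -> R7 @ bar 5 tick 0 v(1,): D4->F5 leap 15st
  -> R3 @ bar 5 tick 1 v(1, 2): F5 above D4
  -> R3 @ bar 5 tick 2 v(1, 2): F5 above D4
  -> R3 @ bar 5 tick 3 v(1, 2): F5 above D4
  -> R4 @ bar 6 tick 0 v(0, 2): B3/A4 m7 untreated
  -> R7 @ bar 6 tick 0 v(1,): F5->D4 leap 15st
  -> R8 @ bar 7 tick 0 v(0, 2): penult P8 not 3rd/6th
  -> R6 @ bar 8 tick 3 v(0, 2): closes on m3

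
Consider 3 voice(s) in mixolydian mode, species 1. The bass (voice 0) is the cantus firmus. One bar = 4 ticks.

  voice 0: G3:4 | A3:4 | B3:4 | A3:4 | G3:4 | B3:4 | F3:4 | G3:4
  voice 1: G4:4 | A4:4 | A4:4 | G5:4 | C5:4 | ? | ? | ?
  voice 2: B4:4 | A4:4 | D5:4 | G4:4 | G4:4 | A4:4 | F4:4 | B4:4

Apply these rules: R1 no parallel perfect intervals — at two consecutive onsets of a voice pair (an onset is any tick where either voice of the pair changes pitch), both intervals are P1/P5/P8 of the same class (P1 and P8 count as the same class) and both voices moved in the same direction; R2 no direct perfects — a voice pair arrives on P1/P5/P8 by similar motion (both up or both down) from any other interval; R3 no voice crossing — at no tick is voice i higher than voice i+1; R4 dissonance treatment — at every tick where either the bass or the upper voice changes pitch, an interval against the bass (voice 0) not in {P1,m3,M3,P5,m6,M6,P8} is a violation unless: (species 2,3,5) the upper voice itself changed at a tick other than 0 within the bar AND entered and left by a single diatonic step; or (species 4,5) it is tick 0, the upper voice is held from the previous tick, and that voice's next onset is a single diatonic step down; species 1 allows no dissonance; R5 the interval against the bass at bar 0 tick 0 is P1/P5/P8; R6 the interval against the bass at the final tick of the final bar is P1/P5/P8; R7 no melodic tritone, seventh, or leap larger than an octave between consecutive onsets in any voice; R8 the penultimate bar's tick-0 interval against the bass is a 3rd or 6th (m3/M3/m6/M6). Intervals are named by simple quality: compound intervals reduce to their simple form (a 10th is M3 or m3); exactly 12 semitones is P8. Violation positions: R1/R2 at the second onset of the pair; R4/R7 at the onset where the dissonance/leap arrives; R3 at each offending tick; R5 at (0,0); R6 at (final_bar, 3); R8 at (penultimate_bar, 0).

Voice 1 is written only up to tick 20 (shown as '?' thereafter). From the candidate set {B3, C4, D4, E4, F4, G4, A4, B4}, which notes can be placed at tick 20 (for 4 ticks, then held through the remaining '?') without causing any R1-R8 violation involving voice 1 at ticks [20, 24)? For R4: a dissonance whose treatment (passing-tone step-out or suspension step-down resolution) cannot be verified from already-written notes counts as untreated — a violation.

B3: violates R7
C4: violates R4
D4: violates R7
E4: violates R4
F4: violates R4
G4: legal
A4: violates R4
B4: violates R3

{G4}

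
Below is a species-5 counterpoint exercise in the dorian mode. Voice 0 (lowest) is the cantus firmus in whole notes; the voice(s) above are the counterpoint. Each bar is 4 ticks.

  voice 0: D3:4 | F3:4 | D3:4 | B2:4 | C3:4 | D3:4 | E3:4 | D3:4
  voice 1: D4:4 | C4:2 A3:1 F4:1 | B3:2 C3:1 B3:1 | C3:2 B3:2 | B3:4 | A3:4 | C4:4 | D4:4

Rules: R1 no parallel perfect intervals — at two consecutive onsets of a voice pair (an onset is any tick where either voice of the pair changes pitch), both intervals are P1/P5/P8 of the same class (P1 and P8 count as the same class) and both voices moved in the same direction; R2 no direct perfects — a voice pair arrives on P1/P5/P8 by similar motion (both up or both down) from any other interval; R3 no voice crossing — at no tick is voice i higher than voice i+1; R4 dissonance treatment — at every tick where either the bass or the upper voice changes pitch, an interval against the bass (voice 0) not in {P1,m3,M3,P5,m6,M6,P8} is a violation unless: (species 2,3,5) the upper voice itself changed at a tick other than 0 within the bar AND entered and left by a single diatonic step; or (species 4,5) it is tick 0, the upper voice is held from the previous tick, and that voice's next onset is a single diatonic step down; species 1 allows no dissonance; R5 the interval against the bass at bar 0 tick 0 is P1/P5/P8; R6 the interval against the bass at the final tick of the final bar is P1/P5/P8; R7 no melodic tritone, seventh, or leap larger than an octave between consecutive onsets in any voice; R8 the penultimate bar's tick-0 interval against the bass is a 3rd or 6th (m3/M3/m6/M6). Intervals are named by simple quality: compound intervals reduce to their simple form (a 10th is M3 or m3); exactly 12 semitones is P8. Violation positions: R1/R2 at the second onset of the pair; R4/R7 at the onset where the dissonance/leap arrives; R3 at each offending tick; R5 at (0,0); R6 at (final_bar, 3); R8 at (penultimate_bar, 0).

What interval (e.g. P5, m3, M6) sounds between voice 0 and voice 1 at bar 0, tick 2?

P8

voice 0=D3 voice 1=D4 -> P8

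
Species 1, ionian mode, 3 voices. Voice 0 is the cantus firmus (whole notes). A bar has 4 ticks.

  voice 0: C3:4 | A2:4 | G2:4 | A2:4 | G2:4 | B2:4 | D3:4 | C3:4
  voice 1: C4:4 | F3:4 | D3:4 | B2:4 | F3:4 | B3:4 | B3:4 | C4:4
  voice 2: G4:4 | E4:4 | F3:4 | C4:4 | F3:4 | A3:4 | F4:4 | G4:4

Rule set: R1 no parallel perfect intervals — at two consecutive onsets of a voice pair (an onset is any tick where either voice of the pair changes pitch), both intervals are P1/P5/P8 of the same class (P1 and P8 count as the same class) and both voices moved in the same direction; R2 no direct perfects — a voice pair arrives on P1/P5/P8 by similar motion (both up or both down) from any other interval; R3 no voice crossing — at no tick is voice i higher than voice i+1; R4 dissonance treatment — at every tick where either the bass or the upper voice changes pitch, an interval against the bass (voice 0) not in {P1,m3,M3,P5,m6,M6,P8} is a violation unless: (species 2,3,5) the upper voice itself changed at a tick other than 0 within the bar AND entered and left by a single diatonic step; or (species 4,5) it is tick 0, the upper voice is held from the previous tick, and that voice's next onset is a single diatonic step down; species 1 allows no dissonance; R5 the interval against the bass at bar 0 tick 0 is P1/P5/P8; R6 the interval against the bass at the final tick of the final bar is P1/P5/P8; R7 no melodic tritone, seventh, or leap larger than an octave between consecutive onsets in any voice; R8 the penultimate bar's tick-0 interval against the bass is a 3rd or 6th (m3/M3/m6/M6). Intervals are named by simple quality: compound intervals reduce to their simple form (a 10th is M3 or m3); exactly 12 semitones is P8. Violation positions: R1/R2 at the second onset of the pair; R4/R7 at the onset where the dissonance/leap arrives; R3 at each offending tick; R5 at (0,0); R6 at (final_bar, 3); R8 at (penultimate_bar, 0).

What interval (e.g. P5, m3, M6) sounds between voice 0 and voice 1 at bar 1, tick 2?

m6

voice 0=A2 voice 1=F3 -> m6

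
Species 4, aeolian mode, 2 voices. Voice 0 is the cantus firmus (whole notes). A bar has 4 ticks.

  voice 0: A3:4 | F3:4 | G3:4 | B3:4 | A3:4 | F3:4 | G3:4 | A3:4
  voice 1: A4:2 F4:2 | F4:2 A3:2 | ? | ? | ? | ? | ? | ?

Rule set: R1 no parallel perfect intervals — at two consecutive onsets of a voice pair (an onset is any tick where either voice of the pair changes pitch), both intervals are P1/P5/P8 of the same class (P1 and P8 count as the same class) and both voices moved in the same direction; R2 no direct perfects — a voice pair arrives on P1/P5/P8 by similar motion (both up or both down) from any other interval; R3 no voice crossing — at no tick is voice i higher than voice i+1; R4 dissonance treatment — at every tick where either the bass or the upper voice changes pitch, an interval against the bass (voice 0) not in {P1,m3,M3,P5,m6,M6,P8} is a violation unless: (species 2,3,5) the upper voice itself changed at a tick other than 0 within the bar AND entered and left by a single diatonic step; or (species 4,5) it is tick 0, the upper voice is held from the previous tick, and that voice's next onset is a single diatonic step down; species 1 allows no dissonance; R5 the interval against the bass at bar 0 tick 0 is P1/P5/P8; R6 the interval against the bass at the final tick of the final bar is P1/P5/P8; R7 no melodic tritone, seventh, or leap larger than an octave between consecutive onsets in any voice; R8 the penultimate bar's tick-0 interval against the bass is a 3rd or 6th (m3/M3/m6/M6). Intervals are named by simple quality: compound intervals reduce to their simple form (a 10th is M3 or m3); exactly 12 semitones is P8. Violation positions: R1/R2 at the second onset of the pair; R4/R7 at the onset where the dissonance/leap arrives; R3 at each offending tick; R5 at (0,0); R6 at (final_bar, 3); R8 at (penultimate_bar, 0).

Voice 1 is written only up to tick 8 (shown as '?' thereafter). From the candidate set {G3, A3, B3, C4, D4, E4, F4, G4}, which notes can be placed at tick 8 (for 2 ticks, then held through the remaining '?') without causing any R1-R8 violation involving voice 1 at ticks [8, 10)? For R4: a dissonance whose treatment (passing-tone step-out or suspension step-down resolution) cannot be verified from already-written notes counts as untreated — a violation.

G3: legal
A3: violates R4
B3: legal
C4: violates R4
D4: violates R2
E4: legal
F4: violates R4
G4: violates R2,R7

{B3, E4, G3}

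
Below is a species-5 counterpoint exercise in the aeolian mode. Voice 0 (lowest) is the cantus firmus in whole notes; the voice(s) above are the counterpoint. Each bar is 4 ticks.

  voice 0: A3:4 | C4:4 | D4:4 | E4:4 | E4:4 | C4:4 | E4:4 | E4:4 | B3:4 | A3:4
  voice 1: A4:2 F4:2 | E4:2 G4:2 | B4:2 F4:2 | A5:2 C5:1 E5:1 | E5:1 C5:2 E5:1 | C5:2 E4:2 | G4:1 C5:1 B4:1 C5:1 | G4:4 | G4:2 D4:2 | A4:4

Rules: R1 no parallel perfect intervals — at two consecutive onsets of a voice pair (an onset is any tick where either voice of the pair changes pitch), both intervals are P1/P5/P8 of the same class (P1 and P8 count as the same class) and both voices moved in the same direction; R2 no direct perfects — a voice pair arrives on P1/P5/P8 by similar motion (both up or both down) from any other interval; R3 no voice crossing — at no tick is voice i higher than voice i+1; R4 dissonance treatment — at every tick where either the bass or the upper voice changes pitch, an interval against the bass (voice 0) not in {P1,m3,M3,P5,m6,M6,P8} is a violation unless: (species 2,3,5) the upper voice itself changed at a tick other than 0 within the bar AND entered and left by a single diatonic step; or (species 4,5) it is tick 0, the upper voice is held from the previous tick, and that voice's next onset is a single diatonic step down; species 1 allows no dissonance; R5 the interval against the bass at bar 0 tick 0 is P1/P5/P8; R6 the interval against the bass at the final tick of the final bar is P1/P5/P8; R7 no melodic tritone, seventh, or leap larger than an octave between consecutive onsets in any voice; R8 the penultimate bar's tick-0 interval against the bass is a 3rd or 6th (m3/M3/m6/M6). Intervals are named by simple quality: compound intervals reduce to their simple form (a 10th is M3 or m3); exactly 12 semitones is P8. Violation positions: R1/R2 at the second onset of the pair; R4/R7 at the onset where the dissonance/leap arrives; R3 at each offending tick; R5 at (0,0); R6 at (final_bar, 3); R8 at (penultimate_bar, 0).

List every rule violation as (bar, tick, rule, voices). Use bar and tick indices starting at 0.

bar 0: v0=A3 v1=A4 downbeat P8
bar 1: v0=C4 v1=E4 downbeat M3
bar 2: v0=D4 v1=B4 downbeat M6
bar 3: v0=E4 v1=A5 downbeat P4
bar 4: v0=E4 v1=E5 downbeat P8
bar 5: v0=C4 v1=C5 downbeat P8
bar 6: v0=E4 v1=G4 downbeat m3
bar 7: v0=E4 v1=G4 downbeat m3
bar 8: v0=B3 v1=G4 downbeat m6
bar 9: v0=A3 v1=A4 downbeat P8
  -> R7 @ bar 2 tick 2 v(1,): B4->F4 leap 6st
  -> R4 @ bar 3 tick 0 v(0, 1): E4/A5 P4 untreated
  -> R7 @ bar 3 tick 0 v(1,): F4->A5 leap 16st
  -> R1 @ bar 5 tick 0 v(0, 1): E4/E5 P8 -> C4/C5 P8 similar

(2, 2, R7, (1,))
(3, 0, R4, (0, 1))
(3, 0, R7, (1,))
(5, 0, R1, (0, 1))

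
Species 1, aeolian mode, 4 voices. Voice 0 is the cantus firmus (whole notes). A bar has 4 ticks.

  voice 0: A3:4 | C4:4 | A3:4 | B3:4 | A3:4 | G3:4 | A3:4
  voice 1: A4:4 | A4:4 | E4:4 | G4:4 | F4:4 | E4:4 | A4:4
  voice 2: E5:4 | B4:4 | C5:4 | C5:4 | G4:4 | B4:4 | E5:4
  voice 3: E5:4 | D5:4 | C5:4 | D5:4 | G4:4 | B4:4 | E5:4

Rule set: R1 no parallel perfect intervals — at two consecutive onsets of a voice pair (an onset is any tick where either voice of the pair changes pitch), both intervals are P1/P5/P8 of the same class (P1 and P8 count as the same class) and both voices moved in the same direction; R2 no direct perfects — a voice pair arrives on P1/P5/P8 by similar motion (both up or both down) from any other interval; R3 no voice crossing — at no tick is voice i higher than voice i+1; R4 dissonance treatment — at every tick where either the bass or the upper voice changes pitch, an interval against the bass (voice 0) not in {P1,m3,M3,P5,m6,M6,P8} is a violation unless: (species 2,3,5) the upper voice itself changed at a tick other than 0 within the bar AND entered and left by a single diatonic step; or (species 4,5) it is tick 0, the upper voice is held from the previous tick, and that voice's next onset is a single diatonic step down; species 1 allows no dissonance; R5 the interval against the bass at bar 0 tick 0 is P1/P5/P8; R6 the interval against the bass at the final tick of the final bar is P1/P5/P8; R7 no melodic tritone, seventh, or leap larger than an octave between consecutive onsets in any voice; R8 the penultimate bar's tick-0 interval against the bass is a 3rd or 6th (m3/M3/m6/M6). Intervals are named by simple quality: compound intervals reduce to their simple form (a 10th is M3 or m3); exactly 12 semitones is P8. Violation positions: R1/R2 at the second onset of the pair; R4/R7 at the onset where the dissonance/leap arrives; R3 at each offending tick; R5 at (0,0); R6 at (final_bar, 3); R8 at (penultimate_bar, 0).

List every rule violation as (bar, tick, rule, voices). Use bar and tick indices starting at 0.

(1, 0, R4, (0, 2))
(1, 0, R4, (0, 3))
(2, 0, R2, (0, 1))
(3, 0, R2, (1, 3))
(3, 0, R4, (0, 2))
(4, 0, R2, (2, 3))
(4, 0, R4, (0, 2))
(4, 0, R4, (0, 3))
(5, 0, R1, (2, 3))
(6, 0, R1, (1, 2))
(6, 0, R1, (1, 3))
(6, 0, R1, (2, 3))
(6, 0, R2, (0, 1))
(6, 0, R2, (0, 2))
(6, 0, R2, (0, 3))

bar 0: v0=A3 v1=A4 v2=E5 v3=E5 downbeat P5
bar 1: v0=C4 v1=A4 v2=B4 v3=D5 downbeat M2
bar 2: v0=A3 v1=E4 v2=C5 v3=C5 downbeat m3
bar 3: v0=B3 v1=G4 v2=C5 v3=D5 downbeat m3
bar 4: v0=A3 v1=F4 v2=G4 v3=G4 downbeat m7
bar 5: v0=G3 v1=E4 v2=B4 v3=B4 downbeat M3
bar 6: v0=A3 v1=A4 v2=E5 v3=E5 downbeat P5
  -> R4 @ bar 1 tick 0 v(0, 2): C4/B4 M7 untreated
  -> R4 @ bar 1 tick 0 v(0, 3): C4/D5 M2 untreated
  -> R2 @ bar 2 tick 0 v(0, 1): C4/A4 M6 -> A3/E4 P5 similar
  -> R2 @ bar 3 tick 0 v(1, 3): E4/C5 m6 -> G4/D5 P5 similar
  -> R4 @ bar 3 tick 0 v(0, 2): B3/C5 m2 untreated
  -> R2 @ bar 4 tick 0 v(2, 3): C5/D5 M2 -> G4/G4 P1 similar
  -> R4 @ bar 4 tick 0 v(0, 2): A3/G4 m7 untreated
  -> R4 @ bar 4 tick 0 v(0, 3): A3/G4 m7 untreated
  -> R1 @ bar 5 tick 0 v(2, 3): G4/G4 P1 -> B4/B4 P1 similar
  -> R1 @ bar 6 tick 0 v(1, 2): E4/B4 P5 -> A4/E5 P5 similar
  -> R1 @ bar 6 tick 0 v(1, 3): E4/B4 P5 -> A4/E5 P5 similar
  -> R1 @ bar 6 tick 0 v(2, 3): B4/B4 P1 -> E5/E5 P1 similar
  -> R2 @ bar 6 tick 0 v(0, 1): G3/E4 M6 -> A3/A4 P8 similar
  -> R2 @ bar 6 tick 0 v(0, 2): G3/B4 M3 -> A3/E5 P5 similar
  -> R2 @ bar 6 tick 0 v(0, 3): G3/B4 M3 -> A3/E5 P5 similar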